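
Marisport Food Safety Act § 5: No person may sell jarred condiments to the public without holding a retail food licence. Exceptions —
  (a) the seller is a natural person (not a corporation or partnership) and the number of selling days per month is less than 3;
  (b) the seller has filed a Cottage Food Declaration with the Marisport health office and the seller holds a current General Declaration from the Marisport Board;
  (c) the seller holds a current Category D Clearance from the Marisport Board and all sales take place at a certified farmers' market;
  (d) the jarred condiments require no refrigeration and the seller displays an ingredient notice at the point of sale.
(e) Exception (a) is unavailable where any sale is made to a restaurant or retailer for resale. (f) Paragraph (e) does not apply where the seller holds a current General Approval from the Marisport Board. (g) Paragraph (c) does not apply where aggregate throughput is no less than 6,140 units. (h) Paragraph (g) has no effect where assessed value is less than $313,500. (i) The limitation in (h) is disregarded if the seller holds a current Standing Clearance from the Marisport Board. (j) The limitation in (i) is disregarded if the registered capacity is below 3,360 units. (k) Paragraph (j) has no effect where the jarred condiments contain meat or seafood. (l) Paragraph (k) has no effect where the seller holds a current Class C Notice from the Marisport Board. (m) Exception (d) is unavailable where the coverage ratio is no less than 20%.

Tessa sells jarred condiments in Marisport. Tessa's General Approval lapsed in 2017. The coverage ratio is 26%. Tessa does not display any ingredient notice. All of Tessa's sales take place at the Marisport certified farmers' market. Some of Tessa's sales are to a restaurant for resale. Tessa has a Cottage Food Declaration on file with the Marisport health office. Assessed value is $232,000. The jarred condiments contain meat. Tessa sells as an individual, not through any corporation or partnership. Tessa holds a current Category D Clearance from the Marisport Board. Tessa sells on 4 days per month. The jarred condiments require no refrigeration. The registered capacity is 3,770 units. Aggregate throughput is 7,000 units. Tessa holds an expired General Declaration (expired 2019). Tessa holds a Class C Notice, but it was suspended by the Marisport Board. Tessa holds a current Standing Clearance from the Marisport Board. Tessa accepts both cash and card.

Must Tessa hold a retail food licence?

Yes — Tessa must hold a retail food licence.

Exception (a) requires that the number of selling days per month is less than 3; but the number of selling days per month is 4, not less than 3, so (a) is unavailable.
Exception (b) requires that the seller holds a current General Declaration from the Marisport Board; but the General Declaration is not current, so (b) is unavailable.
Exception (c) is satisfied on its face — a current Category D Clearance is held; all sales are at a certified farmers' market. But applying paragraphs (g)–(l): (g) operates against (c): aggregate throughput is 7,000 units, meeting the 6,140 units threshold. (h) would limit (g) — assessed value is $232,000, less than the $313,500 limit — but (i) sets (h) aside: (i) is engaged — a current Standing Clearance is held. (j), which would lift (i), is not engaged — the registered capacity is 3,770 units, not below 3,360 units. Exception (c) does not apply.
Exception (d) does not apply: no ingredient notice is displayed.
None of the exceptions is available; § 5 applies in full.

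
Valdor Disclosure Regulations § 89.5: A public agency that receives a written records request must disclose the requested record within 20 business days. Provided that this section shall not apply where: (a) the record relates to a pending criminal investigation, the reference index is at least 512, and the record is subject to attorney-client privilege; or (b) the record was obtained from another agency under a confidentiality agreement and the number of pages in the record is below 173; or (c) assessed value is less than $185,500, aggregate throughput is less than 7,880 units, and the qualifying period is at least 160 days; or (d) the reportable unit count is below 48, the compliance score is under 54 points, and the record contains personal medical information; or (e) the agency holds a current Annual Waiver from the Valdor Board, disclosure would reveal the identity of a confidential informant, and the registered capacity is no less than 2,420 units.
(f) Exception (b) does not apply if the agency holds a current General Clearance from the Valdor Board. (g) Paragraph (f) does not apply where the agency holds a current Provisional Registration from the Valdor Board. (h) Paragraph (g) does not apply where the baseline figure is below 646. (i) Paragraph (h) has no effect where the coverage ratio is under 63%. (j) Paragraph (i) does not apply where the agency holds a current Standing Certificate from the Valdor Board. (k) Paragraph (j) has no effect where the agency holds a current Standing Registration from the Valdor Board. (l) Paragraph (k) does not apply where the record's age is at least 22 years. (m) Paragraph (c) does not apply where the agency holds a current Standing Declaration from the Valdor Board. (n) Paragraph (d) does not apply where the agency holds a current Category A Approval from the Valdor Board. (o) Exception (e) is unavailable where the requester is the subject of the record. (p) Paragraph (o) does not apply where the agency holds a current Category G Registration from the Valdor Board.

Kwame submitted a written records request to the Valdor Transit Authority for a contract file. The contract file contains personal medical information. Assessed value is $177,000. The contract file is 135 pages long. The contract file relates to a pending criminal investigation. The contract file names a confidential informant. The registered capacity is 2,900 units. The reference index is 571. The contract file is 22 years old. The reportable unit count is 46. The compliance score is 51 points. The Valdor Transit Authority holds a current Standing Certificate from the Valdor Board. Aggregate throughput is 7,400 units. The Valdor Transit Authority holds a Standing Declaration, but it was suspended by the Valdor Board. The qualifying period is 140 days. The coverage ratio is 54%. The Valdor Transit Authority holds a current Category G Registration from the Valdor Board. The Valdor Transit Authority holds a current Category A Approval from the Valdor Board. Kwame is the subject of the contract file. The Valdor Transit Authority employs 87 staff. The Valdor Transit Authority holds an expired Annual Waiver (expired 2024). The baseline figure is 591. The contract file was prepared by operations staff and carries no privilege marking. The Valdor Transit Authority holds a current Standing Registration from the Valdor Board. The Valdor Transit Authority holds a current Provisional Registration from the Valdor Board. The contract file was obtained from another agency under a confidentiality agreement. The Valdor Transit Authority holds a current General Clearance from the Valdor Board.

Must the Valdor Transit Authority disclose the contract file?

Exception (a) requires that the record is subject to attorney-client privilege; but the contract file carries no privilege marking, so (a) is unavailable.
All of (b)'s requirements are met (the contract file was obtained under a confidentiality agreement; the number of pages in the record is 135, below the 173 limit). But applying paragraphs (f)–(l): (f) operates against (b): a current General Clearance is held. (g) would limit (f) — a current Provisional Registration is held — but (h) sets (g) aside: (h) is triggered — the baseline figure is 591, below the 646 limit. (i) operates (the coverage ratio is 54%, under the 63% limit), but is itself disapplied by (j): (j) operates against (i): a current Standing Certificate is held. (k) is engaged (a current Standing Registration is held), but yields to (l): (l) is engaged — the record's age is 22 years, meeting the 22 years threshold. (b) is therefore removed.
Exception (c) fails — the qualifying period is 140 days, short of 160 days.
Exception (d) is satisfied on its face — the reportable unit count is 46, below the 48 limit; the compliance score is 51 points, under the 54 points limit; the contract file contains personal medical information. Turning to paragraph (n): (n) applies — a current Category A Approval is held. So (d) is unavailable.
Exception (e) requires that the agency holds a current Annual Waiver from the Valdor Board; but no current Annual Waiver is held, so (e) is unavailable.
Every exception is unavailable, so the rule governs.

Yes — the Valdor Transit Authority must disclose the contract file.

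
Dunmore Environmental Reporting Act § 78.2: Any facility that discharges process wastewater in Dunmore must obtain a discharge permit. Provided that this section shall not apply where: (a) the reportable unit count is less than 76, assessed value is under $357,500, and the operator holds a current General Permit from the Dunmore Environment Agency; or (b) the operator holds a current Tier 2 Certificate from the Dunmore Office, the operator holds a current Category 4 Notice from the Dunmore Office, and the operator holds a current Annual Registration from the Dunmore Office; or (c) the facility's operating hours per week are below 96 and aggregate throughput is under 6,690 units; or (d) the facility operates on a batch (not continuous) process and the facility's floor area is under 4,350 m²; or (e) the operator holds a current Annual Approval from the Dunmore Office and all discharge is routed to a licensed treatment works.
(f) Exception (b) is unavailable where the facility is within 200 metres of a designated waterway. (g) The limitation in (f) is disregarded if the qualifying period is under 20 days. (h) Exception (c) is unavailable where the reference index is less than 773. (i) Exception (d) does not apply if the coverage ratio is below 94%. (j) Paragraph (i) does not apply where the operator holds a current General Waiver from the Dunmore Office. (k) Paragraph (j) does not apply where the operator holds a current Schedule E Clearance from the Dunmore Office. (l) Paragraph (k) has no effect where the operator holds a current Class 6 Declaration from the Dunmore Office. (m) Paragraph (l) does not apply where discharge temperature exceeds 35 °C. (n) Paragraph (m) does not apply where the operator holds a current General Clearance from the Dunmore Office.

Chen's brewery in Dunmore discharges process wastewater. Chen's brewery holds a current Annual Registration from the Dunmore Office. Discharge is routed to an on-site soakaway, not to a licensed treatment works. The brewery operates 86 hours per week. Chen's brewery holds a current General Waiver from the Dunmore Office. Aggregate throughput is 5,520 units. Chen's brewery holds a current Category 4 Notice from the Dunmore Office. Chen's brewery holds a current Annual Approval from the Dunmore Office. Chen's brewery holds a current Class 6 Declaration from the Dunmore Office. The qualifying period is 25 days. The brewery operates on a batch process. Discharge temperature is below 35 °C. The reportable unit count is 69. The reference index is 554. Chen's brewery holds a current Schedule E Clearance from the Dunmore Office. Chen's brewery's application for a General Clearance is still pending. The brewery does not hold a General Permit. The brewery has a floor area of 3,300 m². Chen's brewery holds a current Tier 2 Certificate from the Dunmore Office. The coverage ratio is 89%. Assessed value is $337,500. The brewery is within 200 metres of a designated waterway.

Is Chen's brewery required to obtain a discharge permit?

No — exception (d) applies; Chen's brewery is not required to obtain a discharge permit.

Exception (a) does not apply: no General Permit is held.
Exception (b) is satisfied on its face — a current Tier 2 Certificate is held; a current Category 4 Notice is held; a current Annual Registration is held. However, paragraphs (f)–(g) must be considered: (f) operates against (b): the brewery is within 200 m of a designated waterway. (g) is not engaged (the qualifying period is 25 days, not under 20 days), so (f) stands. So (b) is unavailable.
Exception (c) is satisfied on its face — the facility's operating hours per week are 86, below the 96 limit; aggregate throughput is 5,520 units, under the 6,690 units limit. However, paragraph (h) must be considered: (h) is engaged — the reference index is 554, less than the 773 limit. So (c) is unavailable.
Exception (d): the facility operates on a batch process; the facility's floor area is 3,300 m², under the 4,350 m² limit — every condition holds. Applying paragraphs (i)–(n): (i) is triggered (the coverage ratio is 89%, below the 94% limit), but is set aside by (j): (j) applies — a current General Waiver is held. (k) applies (a current Schedule E Clearance is held), but yields to (l): (l) operates against (k): a current Class 6 Declaration is held. (m) does not operate here (discharge temperature is below 35 °C), so (l) stands. So (d) applies.
Exception (e) requires that all discharge is routed to a licensed treatment works; but discharge is not routed to a licensed treatment works, so (e) is unavailable.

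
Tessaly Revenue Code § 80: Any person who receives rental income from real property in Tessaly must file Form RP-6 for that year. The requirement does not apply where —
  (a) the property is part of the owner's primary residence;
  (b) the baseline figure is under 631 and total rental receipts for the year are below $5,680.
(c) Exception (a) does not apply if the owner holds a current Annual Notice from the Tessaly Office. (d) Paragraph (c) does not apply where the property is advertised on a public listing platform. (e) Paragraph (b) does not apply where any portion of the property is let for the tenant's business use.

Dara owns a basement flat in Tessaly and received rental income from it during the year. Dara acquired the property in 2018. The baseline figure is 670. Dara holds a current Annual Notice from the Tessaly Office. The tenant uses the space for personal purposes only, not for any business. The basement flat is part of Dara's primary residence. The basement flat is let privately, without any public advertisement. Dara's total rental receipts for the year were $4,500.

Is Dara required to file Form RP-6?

Yes — Dara must file Form RP-6.

Exception (a): the basement flat is part of the primary residence — every condition holds. But: (c) operates against (a): a current Annual Notice is held. (d), which would lift (c), is not triggered — the property is let privately without advertisement. So (a) is unavailable.
Exception (b) requires that the baseline figure is under 631; but the baseline figure is 670, not under 631, so (b) is unavailable.
No exception applies. The general rule governs.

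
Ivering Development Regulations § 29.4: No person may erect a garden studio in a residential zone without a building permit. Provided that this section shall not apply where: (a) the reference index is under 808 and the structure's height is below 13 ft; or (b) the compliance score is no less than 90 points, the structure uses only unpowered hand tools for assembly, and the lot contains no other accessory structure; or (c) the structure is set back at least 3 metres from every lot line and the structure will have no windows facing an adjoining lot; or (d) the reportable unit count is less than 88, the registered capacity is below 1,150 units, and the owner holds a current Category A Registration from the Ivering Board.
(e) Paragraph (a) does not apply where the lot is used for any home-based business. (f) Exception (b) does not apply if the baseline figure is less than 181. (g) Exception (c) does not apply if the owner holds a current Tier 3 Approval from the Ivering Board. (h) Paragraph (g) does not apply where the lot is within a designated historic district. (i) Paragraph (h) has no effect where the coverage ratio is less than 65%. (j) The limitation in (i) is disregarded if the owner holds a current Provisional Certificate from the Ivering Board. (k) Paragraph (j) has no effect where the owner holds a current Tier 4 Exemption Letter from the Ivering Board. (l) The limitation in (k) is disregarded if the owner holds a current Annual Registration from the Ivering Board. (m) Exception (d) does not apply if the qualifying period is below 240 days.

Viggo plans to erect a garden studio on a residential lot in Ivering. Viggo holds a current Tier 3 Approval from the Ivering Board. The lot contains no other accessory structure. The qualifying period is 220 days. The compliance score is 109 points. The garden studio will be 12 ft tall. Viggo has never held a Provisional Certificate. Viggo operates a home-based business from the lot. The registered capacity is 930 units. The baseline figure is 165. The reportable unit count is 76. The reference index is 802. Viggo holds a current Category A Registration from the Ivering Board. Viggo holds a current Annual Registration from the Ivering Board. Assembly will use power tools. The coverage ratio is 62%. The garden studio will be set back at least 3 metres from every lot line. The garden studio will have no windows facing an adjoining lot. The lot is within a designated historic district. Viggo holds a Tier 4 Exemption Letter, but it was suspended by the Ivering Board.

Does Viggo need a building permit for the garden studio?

Yes — Viggo must obtain a building permit.

All of (a)'s requirements are met (the reference index is 802, under the 808 limit; the structure's height is 12 ft, below the 13 ft limit). But applying paragraph (e): (e) operates against (a): a home-based business operates on the lot. So (a) is unavailable.
Exception (b) fails — assembly uses power tools.
Exception (c): the setback is at least 3 m on every side; no windows face an adjoining lot — every condition holds. But applying paragraphs (g)–(l): (g) operates against (c): a current Tier 3 Approval is held. (h) is engaged (the lot is in a historic district), but is set aside by (i): (i) operates against (h): the coverage ratio is 62%, less than the 65% limit. (j), which would lift (i), is not engaged — the Provisional Certificate is not current. (c) is therefore removed.
All of (d)'s requirements are met (the reportable unit count is 76, less than the 88 limit; the registered capacity is 930 units, below the 1,150 units limit; a current Category A Registration is held). However, paragraph (m) must be considered: (m) operates against (d): the qualifying period is 220 days, below the 240 days limit. Exception (d) does not apply.
No exception is made out. Viggo falls within the general rule.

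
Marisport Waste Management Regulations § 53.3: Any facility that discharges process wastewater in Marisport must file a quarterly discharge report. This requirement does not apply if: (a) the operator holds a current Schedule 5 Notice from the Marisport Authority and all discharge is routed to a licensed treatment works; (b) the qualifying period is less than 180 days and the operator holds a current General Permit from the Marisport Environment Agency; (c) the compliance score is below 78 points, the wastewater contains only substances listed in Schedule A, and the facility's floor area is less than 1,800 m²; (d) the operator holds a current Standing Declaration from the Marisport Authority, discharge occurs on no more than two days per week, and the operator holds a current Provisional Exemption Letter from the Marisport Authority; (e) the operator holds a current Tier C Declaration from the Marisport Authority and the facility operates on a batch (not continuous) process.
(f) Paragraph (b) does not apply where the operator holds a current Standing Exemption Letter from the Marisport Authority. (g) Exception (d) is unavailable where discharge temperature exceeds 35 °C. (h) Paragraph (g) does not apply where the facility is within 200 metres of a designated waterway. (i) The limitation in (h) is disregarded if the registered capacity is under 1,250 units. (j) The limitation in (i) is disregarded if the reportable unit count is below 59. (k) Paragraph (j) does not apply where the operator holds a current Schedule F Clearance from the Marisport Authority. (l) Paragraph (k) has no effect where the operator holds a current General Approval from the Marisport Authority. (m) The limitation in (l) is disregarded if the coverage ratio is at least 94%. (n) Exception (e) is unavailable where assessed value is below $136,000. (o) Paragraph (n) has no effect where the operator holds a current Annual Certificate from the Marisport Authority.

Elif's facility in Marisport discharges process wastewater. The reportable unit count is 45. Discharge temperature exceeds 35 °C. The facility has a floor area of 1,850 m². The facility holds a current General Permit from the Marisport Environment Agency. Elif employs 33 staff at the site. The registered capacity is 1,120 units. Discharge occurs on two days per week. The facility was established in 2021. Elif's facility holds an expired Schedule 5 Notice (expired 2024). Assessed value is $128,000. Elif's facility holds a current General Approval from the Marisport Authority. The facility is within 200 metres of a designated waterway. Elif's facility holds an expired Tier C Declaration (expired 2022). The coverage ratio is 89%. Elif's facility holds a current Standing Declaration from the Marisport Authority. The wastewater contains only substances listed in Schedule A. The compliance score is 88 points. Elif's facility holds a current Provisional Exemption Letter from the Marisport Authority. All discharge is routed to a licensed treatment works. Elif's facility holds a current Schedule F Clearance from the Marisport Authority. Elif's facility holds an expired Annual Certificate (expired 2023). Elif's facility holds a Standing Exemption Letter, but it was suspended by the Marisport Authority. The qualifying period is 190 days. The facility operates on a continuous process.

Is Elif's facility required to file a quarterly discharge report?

No — exception (d) applies; Elif's facility is not required to file a quarterly discharge report.

Exception (a) fails — no current Schedule 5 Notice is held.
Exception (b) does not apply: the qualifying period is 190 days, not less than 180 days.
Exception (c) does not apply: the compliance score is 88 points, not below 78 points.
Exception (d) is satisfied on its face — a current Standing Declaration is held; discharge occurs on no more than two days per week; a current Provisional Exemption Letter is held. As to paragraphs (g)–(m): (g) applies (discharge temperature exceeds 35 °C), but is displaced by (h): (h) operates against (g): the facility is within 200 m of a designated waterway. (i) would limit (h) — the registered capacity is 1,120 units, under the 1,250 units limit — but (j) sets (i) aside: (j) operates against (i): the reportable unit count is 45, below the 59 limit. (k) is triggered (a current Schedule F Clearance is held), but is set aside by (l): (l) is triggered — a current General Approval is held. (m) is not triggered (the coverage ratio is 89%, short of 94%), so (l) stands. (d) remains available.
Exception (e) requires that the operator holds a current Tier C Declaration from the Marisport Authority; but no current Tier C Declaration is held, so (e) is unavailable.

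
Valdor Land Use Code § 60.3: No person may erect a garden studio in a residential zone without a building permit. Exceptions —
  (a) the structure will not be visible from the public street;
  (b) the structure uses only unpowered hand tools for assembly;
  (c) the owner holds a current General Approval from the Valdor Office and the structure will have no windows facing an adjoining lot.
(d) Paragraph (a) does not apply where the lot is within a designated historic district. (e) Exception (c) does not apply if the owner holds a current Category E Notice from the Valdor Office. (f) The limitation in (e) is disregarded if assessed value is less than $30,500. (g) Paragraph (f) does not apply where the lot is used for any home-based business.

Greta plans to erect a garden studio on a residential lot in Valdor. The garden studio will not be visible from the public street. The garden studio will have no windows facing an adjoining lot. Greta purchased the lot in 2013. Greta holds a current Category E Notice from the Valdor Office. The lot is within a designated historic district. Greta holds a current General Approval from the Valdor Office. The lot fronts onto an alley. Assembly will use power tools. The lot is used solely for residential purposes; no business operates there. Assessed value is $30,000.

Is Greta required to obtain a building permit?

No — exception (c) applies; Greta does not need a building permit.

Exception (a)'s conditions are all satisfied: the structure will not be visible from the street. Turning to paragraph (d): (d) operates against (a): the lot is in a historic district. Exception (a) does not apply.
Exception (b) requires that the structure uses only unpowered hand tools for assembly; but assembly uses power tools, so (b) is unavailable.
All of (c)'s requirements are met (a current General Approval is held; no windows face an adjoining lot). Applying paragraphs (e)–(g): (e) is triggered (a current Category E Notice is held), but is itself disapplied by (f): (f) operates against (e): assessed value is $30,000, less than the $30,500 limit. (g) is not engaged (the lot is solely residential), so (f) stands. So (c) applies.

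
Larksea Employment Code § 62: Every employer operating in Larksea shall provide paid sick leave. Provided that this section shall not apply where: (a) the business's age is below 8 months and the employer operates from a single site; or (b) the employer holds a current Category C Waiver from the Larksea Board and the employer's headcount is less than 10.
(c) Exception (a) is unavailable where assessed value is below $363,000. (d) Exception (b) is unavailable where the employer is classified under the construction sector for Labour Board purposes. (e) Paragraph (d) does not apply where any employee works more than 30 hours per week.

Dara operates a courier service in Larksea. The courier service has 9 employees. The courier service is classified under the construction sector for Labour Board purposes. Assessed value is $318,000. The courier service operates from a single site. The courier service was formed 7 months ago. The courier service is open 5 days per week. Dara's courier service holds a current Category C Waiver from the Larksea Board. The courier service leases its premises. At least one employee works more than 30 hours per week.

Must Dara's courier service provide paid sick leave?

No — exception (b) applies; Dara's courier service is not required to provide paid sick leave.

Exception (a)'s conditions are all satisfied: the business's age is 7 months, below the 8 months limit; the employer operates from a single site. But applying paragraph (c): (c) operates against (a): assessed value is $318,000, below the $363,000 limit. Exception (a) does not apply.
All of (b)'s requirements are met (a current Category C Waiver is held; the employer's headcount is 9, less than the 10 limit). Considering the limiting provisions: (d) is triggered (the courier service is classified under the construction sector), but is overridden by (e): (e) is triggered — at least one employee exceeds 30 hours/week. (b) remains available.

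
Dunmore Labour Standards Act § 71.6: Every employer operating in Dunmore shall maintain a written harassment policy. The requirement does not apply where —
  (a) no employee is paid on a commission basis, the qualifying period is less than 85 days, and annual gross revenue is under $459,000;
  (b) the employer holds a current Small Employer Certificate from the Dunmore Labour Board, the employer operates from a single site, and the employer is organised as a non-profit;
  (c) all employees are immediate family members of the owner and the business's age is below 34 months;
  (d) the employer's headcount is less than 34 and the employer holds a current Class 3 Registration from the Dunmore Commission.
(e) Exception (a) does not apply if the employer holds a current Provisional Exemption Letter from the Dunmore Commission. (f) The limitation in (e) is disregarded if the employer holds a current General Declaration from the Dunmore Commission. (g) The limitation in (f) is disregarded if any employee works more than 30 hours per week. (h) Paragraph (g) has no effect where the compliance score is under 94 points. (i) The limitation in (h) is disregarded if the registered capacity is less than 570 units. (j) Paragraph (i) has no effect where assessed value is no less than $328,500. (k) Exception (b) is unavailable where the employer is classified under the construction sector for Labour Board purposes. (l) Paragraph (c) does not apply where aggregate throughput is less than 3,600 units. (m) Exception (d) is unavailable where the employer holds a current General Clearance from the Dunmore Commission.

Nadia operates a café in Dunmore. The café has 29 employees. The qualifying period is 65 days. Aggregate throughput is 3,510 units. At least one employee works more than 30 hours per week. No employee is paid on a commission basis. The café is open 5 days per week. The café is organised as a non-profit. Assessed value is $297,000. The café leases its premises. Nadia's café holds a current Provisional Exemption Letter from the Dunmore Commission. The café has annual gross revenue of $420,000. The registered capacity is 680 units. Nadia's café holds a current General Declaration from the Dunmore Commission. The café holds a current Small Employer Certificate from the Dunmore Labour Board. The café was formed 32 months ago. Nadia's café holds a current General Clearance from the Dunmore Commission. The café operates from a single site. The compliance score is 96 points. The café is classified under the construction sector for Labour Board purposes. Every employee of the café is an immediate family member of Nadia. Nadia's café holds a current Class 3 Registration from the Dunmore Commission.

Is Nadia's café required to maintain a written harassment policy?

Exception (a)'s conditions are all satisfied: no employee is paid on commission; the qualifying period is 65 days, less than the 85 days limit; annual gross revenue is $420,000, under the $459,000 limit. However, paragraphs (e)–(j) must be considered: (e) operates — a current Provisional Exemption Letter is held. (f) would limit (e) — a current General Declaration is held — but (g) sets (f) aside: (g) is triggered — at least one employee exceeds 30 hours/week. (h) is inapplicable (the compliance score is 96 points, not under 94 points), so (g) stands. (a) is therefore removed.
All of (b)'s requirements are met (a current Small Employer Certificate is held; the employer operates from a single site; the employer is a non-profit). Turning to paragraph (k): (k) is engaged — the café is classified under the construction sector. Exception (b) does not apply.
Exception (c)'s conditions are all satisfied: every employee is an immediate family member; the business's age is 32 months, below the 34 months limit. But: (l) operates — aggregate throughput is 3,510 units, less than the 3,600 units limit. (c) is therefore removed.
Exception (d)'s conditions are all satisfied: the employer's headcount is 29, less than the 34 limit; a current Class 3 Registration is held. Turning to paragraph (m): (m) is triggered — a current General Clearance is held. (d) is therefore removed.
No exception applies. The general rule governs.

Yes — Nadia's café must maintain a written harassment policy.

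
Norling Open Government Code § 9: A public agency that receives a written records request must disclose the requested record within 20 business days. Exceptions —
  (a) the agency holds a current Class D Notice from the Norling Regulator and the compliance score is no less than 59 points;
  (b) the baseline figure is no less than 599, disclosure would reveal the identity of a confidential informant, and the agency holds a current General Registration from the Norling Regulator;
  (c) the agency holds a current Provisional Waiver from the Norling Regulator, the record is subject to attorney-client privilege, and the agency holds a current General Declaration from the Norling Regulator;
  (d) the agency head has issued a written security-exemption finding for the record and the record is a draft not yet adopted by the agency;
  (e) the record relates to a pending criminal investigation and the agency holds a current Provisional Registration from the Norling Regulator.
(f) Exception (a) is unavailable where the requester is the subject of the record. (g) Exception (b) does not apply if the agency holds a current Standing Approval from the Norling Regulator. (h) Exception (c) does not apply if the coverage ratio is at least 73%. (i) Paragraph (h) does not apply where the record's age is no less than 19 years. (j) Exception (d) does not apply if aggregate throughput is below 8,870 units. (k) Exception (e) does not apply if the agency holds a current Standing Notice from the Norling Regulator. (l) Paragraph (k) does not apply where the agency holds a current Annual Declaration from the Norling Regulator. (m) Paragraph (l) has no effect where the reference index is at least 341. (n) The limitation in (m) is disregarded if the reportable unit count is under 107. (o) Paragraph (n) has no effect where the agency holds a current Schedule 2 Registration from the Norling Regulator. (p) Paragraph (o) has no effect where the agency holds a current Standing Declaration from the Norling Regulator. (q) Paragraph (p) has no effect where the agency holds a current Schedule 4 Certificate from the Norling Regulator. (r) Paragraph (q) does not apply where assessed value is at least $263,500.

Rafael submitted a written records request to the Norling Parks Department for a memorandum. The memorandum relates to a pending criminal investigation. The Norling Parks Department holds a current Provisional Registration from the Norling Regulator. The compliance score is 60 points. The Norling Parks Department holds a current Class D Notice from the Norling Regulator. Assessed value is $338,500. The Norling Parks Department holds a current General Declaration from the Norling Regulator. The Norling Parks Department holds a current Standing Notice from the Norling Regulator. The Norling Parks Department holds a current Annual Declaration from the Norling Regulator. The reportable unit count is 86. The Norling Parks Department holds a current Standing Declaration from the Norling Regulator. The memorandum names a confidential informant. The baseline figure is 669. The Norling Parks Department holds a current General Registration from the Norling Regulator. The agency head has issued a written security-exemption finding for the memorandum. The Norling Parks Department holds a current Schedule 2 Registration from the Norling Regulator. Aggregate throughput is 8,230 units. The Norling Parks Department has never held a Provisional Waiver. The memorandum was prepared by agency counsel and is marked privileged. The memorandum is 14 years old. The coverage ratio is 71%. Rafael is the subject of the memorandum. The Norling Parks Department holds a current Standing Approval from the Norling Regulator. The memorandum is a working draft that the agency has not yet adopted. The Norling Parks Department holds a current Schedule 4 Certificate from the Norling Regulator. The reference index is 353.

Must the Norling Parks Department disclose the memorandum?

No — exception (e) applies; the Norling Parks Department is not required to disclose the memorandum.

Exception (a): a current Class D Notice is held; the compliance score is 60 points, meeting the 59 points threshold — every condition holds. But applying paragraph (f): (f) operates against (a): Rafael is the subject of the memorandum. (a) is therefore removed.
Exception (b) is satisfied on its face — the baseline figure is 669, meeting the 599 threshold; the memorandum names a confidential informant; a current General Registration is held. But: (g) operates — a current Standing Approval is held. Exception (b) does not apply.
Exception (c) fails — the Provisional Waiver is not current.
Exception (d): a written security-exemption finding has been issued; the memorandum is an unadopted draft — every condition holds. However, paragraph (j) must be considered: (j) operates against (d): aggregate throughput is 8,230 units, below the 8,870 units limit. (d) is therefore removed.
Exception (e)'s conditions are all satisfied: the memorandum relates to a pending investigation; a current Provisional Registration is held. Applying paragraphs (k)–(r): (k) would limit (e) — a current Standing Notice is held — but (l) sets (k) aside: (l) applies — a current Annual Declaration is held. (m) would limit (l) — the reference index is 353, meeting the 341 threshold — but (n) sets (m) aside: (n) operates against (m): the reportable unit count is 86, under the 107 limit. (o) is engaged (a current Schedule 2 Registration is held), but is overridden by (p): (p) is engaged — a current Standing Declaration is held. (q) is engaged (a current Schedule 4 Certificate is held), but is set aside by (r): (r) operates — assessed value is $338,500, meeting the $263,500 threshold. So (e) applies.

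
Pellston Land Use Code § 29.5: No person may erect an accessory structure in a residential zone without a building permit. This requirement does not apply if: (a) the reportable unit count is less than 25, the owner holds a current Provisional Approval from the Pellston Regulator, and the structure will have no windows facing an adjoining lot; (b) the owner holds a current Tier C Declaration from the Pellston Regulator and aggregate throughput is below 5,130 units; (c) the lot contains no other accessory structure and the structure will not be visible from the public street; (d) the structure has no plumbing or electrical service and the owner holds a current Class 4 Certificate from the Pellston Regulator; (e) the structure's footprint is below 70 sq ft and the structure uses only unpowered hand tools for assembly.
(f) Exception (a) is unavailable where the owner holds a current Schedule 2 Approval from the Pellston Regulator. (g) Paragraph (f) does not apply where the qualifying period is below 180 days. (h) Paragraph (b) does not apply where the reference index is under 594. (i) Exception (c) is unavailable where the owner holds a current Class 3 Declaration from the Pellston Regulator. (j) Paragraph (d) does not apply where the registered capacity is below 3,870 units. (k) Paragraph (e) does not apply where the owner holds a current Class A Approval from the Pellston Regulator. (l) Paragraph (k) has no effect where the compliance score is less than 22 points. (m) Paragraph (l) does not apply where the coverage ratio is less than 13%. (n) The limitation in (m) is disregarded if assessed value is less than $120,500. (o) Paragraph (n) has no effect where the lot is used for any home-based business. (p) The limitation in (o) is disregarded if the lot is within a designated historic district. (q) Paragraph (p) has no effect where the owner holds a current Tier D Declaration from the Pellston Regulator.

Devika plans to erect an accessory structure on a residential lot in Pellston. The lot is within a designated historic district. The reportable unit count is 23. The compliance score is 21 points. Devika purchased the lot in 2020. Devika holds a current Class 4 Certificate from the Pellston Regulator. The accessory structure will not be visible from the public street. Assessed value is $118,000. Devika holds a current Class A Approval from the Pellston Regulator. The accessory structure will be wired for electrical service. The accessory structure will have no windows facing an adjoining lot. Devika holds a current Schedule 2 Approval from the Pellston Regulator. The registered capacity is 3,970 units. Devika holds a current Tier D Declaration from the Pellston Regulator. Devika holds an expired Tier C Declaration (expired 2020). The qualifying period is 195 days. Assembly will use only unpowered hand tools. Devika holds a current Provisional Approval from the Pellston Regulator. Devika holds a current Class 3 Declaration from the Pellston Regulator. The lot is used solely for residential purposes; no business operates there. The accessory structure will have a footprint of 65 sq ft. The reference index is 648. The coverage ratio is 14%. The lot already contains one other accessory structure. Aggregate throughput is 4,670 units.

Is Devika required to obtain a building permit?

All of (a)'s requirements are met (the reportable unit count is 23, less than the 25 limit; a current Provisional Approval is held; no windows face an adjoining lot). But: (f) operates against (a): a current Schedule 2 Approval is held. (g), which would lift (f), is not triggered — the qualifying period is 195 days, not below 180 days. (a) is therefore removed.
Exception (b) fails — no current Tier C Declaration is held.
Exception (c) fails — the lot already has another accessory structure.
Exception (d) requires that the structure has no plumbing or electrical service; but electrical service is planned, so (d) is unavailable.
Exception (e)'s conditions are all satisfied: the structure's footprint is 65 sq ft, below the 70 sq ft limit; assembly uses only hand tools. As to paragraphs (k)–(q): (k) operates (a current Class A Approval is held), but yields to (l): (l) applies — the compliance score is 21 points, less than the 22 points limit. (m), which would lift (l), is not engaged — the coverage ratio is 14%, not less than 13%. So (e) applies.

No — exception (e) applies; Devika does not need a building permit.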